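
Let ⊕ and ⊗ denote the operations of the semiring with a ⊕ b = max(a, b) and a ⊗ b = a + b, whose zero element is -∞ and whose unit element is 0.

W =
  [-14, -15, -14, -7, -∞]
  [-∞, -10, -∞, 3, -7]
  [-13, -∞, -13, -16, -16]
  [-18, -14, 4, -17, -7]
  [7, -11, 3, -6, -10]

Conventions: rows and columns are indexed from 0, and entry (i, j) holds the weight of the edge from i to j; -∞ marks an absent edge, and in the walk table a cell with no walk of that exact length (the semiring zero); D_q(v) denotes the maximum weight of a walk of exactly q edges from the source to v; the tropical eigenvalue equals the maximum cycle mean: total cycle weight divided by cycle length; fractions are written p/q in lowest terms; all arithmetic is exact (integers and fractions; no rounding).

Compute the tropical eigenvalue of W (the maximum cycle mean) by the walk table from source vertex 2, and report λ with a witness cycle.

q=0: [-∞, -∞, 0, -∞, -∞]
q=1: [-13, -∞, -13, -16, -16]
q=2: [-9, -27, -12, -20, -23]
q=3: [-16, -24, -16, -16, -27]
q=4: [-20, -30, -12, -21, -23]
q=5: [-16, -34, -17, -27, -28]
Optimal cycle mean attained by: cycle 0->3->4->0, total (-7) + (-7) + 7, length 3.
Answer: λ = -7/3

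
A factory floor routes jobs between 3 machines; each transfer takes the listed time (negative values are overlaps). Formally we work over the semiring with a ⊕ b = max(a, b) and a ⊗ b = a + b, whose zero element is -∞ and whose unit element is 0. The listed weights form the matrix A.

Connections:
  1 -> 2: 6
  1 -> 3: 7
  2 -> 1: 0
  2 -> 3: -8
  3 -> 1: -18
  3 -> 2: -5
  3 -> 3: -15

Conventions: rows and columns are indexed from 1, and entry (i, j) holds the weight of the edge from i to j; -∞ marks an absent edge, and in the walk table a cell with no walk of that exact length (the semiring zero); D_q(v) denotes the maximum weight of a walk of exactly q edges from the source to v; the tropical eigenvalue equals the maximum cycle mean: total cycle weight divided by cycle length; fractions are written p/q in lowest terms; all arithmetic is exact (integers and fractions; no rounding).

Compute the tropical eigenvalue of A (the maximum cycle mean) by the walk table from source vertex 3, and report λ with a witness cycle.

q=0: [-∞, -∞, 0]
q=1: [-18, -5, -15]
q=2: [-5, -12, -11]
q=3: [-12, 1, 2]
Optimal cycle mean attained by: cycle 1->2->1, total 6 + 0, length 2.
Answer: λ = 3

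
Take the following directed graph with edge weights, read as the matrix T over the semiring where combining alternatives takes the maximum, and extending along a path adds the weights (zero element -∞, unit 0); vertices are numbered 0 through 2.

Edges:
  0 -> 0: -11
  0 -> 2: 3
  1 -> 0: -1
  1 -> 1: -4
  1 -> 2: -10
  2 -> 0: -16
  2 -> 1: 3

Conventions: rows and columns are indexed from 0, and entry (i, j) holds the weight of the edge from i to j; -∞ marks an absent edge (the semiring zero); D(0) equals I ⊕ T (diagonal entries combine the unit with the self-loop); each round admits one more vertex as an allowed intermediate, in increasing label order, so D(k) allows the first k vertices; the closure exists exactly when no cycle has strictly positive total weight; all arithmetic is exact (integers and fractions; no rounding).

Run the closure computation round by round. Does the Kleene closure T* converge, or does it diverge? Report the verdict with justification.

D(0):
  [0, -∞, 3]
  [-1, 0, -10]
  [-16, 3, 0]
D(1):
  [0, -∞, 3]
  [-1, 0, 2]
  [-16, 3, 0]
Detection: at round 2, diagonal entry (2, 2) turns strictly positive.
Key observation: the cycle 2->1->0->2 has total weight 3 + (-1) + 3, which is strictly positive.
Answer: DIVERGES — positive cycle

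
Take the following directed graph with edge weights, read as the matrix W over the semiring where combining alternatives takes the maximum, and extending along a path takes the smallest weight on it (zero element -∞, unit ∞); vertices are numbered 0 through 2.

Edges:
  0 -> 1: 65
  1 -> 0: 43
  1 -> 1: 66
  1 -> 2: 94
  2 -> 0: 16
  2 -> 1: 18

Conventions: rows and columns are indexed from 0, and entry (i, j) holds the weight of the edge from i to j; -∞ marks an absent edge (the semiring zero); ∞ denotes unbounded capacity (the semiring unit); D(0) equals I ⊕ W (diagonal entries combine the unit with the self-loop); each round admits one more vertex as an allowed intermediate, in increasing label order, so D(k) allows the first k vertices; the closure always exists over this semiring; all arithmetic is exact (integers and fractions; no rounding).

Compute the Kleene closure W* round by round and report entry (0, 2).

D(0):
  [∞, 65, -∞]
  [43, ∞, 94]
  [16, 18, ∞]
D(1):
  [∞, 65, -∞]
  [43, ∞, 94]
  [16, 18, ∞]
D(2):
  [∞, 65, 65]
  [43, ∞, 94]
  [18, 18, ∞]
D(3):
  [∞, 65, 65]
  [43, ∞, 94]
  [18, 18, ∞]
Answer: W*[0][2] = 65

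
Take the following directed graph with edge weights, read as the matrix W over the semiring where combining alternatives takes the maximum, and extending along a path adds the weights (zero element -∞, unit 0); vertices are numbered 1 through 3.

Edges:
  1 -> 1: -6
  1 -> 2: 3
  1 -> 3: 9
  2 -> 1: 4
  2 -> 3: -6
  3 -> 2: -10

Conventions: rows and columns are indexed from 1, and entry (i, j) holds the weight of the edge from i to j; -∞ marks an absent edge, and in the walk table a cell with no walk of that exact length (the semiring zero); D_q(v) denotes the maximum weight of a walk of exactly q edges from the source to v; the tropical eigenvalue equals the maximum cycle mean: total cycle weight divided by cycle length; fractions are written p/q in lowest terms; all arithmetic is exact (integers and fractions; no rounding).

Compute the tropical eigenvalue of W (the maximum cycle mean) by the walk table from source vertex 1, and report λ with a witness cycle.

q=0: [0, -∞, -∞]
q=1: [-6, 3, 9]
q=2: [7, -1, 3]
q=3: [3, 10, 16]
Optimal cycle mean attained by: cycle 1->2->1, total 3 + 4, length 2.
Answer: λ = 7/2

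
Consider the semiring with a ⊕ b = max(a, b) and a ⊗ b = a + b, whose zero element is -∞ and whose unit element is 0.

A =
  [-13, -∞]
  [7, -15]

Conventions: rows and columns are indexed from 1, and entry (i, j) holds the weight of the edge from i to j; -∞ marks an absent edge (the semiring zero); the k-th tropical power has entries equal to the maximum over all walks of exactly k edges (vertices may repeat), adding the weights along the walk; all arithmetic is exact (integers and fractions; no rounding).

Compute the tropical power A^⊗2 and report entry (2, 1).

A^⊗2:
  [-26, -∞]
  [-6, -30]
Key observation: the optimum is the walk 2->1->1, with weight 7 + (-13) = -6.
Optimal value attained by: walk 2->1->1.
Answer: (A^⊗2)[2][1] = -6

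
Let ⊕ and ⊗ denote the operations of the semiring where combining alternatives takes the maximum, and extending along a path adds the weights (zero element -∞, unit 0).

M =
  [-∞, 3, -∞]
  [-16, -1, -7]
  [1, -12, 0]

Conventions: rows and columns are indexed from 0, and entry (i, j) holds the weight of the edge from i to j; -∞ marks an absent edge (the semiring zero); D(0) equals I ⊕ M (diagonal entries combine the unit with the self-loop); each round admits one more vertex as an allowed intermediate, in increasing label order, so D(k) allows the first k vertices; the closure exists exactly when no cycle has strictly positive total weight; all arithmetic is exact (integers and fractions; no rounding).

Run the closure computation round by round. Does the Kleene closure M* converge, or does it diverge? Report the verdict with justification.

D(0):
  [0, 3, -∞]
  [-16, 0, -7]
  [1, -12, 0]
D(1):
  [0, 3, -∞]
  [-16, 0, -7]
  [1, 4, 0]
D(2):
  [0, 3, -4]
  [-16, 0, -7]
  [1, 4, 0]
D(3):
  [0, 3, -4]
  [-6, 0, -7]
  [1, 4, 0]
Key observation: every diagonal entry stays at the unit through all rounds, so no improving cycle exists.
Answer: CONVERGES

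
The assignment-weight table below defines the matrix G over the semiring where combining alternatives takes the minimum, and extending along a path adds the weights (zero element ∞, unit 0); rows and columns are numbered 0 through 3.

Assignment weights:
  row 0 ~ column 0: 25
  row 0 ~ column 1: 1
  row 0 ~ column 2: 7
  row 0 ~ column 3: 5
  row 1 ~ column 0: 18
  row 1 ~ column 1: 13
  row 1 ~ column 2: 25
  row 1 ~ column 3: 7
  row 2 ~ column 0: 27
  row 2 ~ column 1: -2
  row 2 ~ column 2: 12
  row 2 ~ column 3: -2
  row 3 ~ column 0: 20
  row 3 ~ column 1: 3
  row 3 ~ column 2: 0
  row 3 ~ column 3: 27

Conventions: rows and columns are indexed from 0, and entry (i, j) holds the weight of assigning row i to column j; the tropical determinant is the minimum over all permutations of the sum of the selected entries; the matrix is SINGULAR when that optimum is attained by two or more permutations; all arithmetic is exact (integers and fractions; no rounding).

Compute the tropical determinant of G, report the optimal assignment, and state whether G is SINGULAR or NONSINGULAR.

σ = (0, 1, 2, 3): 25 + 13 + 12 + 27 = 77
σ = (0, 1, 3, 2): 25 + 13 + (-2) + 0 = 36
σ = (0, 2, 1, 3): 25 + 25 + (-2) + 27 = 75
σ = (0, 2, 3, 1): 25 + 25 + (-2) + 3 = 51
σ = (0, 3, 1, 2): 25 + 7 + (-2) + 0 = 30
σ = (0, 3, 2, 1): 25 + 7 + 12 + 3 = 47
σ = (1, 0, 2, 3): 1 + 18 + 12 + 27 = 58
σ = (1, 0, 3, 2): 1 + 18 + (-2) + 0 = 17
σ = (1, 2, 0, 3): 1 + 25 + 27 + 27 = 80
σ = (1, 2, 3, 0): 1 + 25 + (-2) + 20 = 44
σ = (1, 3, 0, 2): 1 + 7 + 27 + 0 = 35
σ = (1, 3, 2, 0): 1 + 7 + 12 + 20 = 40
σ = (2, 0, 1, 3): 7 + 18 + (-2) + 27 = 50
σ = (2, 0, 3, 1): 7 + 18 + (-2) + 3 = 26
σ = (2, 1, 0, 3): 7 + 13 + 27 + 27 = 74
σ = (2, 1, 3, 0): 7 + 13 + (-2) + 20 = 38
σ = (2, 3, 0, 1): 7 + 7 + 27 + 3 = 44
σ = (2, 3, 1, 0): 7 + 7 + (-2) + 20 = 32
σ = (3, 0, 1, 2): 5 + 18 + (-2) + 0 = 21
σ = (3, 0, 2, 1): 5 + 18 + 12 + 3 = 38
σ = (3, 1, 0, 2): 5 + 13 + 27 + 0 = 45
σ = (3, 1, 2, 0): 5 + 13 + 12 + 20 = 50
σ = (3, 2, 0, 1): 5 + 25 + 27 + 3 = 60
σ = (3, 2, 1, 0): 5 + 25 + (-2) + 20 = 48
Optimal value attained by: σ = (1, 0, 3, 2).
Answer: det⊕(G) = 17; verdict: NONSINGULAR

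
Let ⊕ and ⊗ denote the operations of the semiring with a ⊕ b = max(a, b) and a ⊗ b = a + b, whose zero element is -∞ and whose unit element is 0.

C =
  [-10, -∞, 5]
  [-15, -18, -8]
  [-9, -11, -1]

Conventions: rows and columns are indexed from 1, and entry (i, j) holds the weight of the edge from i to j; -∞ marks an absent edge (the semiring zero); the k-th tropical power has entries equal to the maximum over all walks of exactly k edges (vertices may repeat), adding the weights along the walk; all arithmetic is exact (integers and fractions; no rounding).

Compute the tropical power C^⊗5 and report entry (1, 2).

C^⊗2:
  [-4, -6, 4]
  [-17, -19, -9]
  [-10, -12, -2]
C^⊗3:
  [-5, -7, 3]
  [-18, -20, -10]
  [-11, -13, -3]
C^⊗4:
  [-6, -8, 2]
  [-19, -21, -11]
  [-12, -14, -4]
C^⊗5:
  [-7, -9, 1]
  [-20, -22, -12]
  [-13, -15, -5]
Key observation: the optimum is the walk 1->3->3->3->3->2, with weight 5 + (-1) + (-1) + (-1) + (-11) = -9.
Optimal value attained by: walk 1->3->3->3->3->2.
Answer: (C^⊗5)[1][2] = -9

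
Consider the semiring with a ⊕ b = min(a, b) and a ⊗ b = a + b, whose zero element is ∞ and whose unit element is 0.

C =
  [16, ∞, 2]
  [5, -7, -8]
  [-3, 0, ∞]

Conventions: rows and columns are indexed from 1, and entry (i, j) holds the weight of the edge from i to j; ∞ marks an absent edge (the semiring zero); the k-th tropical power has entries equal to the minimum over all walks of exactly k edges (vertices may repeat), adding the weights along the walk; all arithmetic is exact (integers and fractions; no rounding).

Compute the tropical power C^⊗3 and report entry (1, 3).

C^⊗2:
  [-1, 2, 18]
  [-11, -14, -15]
  [5, -7, -8]
C^⊗3:
  [7, -5, -6]
  [-18, -21, -22]
  [-11, -14, -15]
Key observation: the optimum is the walk 1->3->2->3, with weight 2 + 0 + (-8) = -6.
Optimal value attained by: walk 1->3->2->3.
Answer: (C^⊗3)[1][3] = -6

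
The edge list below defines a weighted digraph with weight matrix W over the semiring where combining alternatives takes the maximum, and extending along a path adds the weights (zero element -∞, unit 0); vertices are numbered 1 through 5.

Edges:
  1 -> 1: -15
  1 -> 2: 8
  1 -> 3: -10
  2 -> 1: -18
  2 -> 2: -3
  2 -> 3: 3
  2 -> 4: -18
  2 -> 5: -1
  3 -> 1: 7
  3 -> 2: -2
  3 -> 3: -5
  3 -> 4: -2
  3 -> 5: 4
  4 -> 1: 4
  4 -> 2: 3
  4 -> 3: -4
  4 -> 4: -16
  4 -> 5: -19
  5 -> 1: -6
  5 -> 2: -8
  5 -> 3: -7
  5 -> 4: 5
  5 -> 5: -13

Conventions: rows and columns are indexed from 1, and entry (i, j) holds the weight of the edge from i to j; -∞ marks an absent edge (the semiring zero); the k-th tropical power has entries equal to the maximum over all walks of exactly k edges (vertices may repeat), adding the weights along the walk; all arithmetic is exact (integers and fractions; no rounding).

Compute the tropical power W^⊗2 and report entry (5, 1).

W^⊗2:
  [-3, 5, 11, -10, 7]
  [10, 1, 0, 4, 7]
  [2, 15, 1, 9, -1]
  [3, 12, 6, -6, 2]
  [9, 8, 1, -8, -3]
Key observation: the optimum is the walk 5->4->1, with weight 5 + 4 = 9.
Optimal value attained by: walk 5->4->1.
Answer: (W^⊗2)[5][1] = 9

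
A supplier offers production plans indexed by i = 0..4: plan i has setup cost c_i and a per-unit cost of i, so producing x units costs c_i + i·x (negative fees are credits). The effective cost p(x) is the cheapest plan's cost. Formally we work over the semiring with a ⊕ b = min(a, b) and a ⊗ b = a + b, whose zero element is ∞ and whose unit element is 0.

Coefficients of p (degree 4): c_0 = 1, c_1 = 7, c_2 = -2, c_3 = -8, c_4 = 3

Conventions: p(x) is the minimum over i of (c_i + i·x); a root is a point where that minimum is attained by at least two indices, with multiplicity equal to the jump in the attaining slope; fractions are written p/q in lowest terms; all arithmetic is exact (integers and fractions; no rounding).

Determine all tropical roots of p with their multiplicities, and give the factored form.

hull edge (i=0, c=1) to (i=3, c=-8): slope -3, span 3
hull edge (i=3, c=-8) to (i=4, c=3): slope 11, span 1
Factored form: p(x) = 3 ⊗ (x ⊕ (-11)) ⊗ (x ⊕ 3) ⊗ (x ⊕ 3) ⊗ (x ⊕ 3)
Answer: roots = -11 (mult 1), 3 (mult 3)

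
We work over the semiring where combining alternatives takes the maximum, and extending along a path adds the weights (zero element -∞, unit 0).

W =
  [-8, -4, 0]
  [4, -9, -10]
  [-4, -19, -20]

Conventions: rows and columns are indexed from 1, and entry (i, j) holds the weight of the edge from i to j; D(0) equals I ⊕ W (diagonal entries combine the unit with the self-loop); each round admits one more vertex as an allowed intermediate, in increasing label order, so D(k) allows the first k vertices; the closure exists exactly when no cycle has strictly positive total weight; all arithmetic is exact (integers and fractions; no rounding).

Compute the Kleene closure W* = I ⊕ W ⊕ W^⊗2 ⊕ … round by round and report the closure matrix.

D(0):
  [0, -4, 0]
  [4, 0, -10]
  [-4, -19, 0]
D(1):
  [0, -4, 0]
  [4, 0, 4]
  [-4, -8, 0]
D(2):
  [0, -4, 0]
  [4, 0, 4]
  [-4, -8, 0]
D(3):
  [0, -4, 0]
  [4, 0, 4]
  [-4, -8, 0]
Answer: W* = [[0, -4, 0], [4, 0, 4], [-4, -8, 0]]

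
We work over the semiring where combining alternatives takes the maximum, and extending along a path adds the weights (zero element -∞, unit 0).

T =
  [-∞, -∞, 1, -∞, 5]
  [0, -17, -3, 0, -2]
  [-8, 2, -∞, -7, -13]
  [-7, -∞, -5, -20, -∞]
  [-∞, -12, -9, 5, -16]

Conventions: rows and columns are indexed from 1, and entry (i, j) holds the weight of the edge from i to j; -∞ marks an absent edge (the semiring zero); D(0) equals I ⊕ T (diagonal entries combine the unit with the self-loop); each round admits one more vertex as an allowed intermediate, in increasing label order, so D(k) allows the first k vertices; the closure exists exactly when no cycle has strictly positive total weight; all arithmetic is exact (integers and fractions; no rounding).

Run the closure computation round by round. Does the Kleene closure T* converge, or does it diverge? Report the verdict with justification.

D(0):
  [0, -∞, 1, -∞, 5]
  [0, 0, -3, 0, -2]
  [-8, 2, 0, -7, -13]
  [-7, -∞, -5, 0, -∞]
  [-∞, -12, -9, 5, 0]
D(1):
  [0, -∞, 1, -∞, 5]
  [0, 0, 1, 0, 5]
  [-8, 2, 0, -7, -3]
  [-7, -∞, -5, 0, -2]
  [-∞, -12, -9, 5, 0]
Detection: at round 2, diagonal entry (3, 3) turns strictly positive.
Key observation: the cycle 3->2->1->3 has total weight 2 + 0 + 1, which is strictly positive.
Answer: DIVERGES — positive cycle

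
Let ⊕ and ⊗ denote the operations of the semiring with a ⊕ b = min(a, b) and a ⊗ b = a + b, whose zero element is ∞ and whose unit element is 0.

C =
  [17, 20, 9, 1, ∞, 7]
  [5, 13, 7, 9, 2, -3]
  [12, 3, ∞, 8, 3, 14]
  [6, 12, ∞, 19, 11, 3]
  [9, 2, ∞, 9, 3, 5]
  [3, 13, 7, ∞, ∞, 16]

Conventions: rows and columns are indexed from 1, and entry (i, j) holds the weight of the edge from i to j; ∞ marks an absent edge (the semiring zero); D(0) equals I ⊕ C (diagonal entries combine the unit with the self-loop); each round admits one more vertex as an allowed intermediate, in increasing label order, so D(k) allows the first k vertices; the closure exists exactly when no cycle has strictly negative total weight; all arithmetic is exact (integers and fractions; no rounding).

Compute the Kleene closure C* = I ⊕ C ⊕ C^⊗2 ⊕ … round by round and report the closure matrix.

D(0):
  [0, 20, 9, 1, ∞, 7]
  [5, 0, 7, 9, 2, -3]
  [12, 3, 0, 8, 3, 14]
  [6, 12, ∞, 0, 11, 3]
  [9, 2, ∞, 9, 0, 5]
  [3, 13, 7, ∞, ∞, 0]
D(1):
  [0, 20, 9, 1, ∞, 7]
  [5, 0, 7, 6, 2, -3]
  [12, 3, 0, 8, 3, 14]
  [6, 12, 15, 0, 11, 3]
  [9, 2, 18, 9, 0, 5]
  [3, 13, 7, 4, ∞, 0]
D(2):
  [0, 20, 9, 1, 22, 7]
  [5, 0, 7, 6, 2, -3]
  [8, 3, 0, 8, 3, 0]
  [6, 12, 15, 0, 11, 3]
  [7, 2, 9, 8, 0, -1]
  [3, 13, 7, 4, 15, 0]
D(3):
  [0, 12, 9, 1, 12, 7]
  [5, 0, 7, 6, 2, -3]
  [8, 3, 0, 8, 3, 0]
  [6, 12, 15, 0, 11, 3]
  [7, 2, 9, 8, 0, -1]
  [3, 10, 7, 4, 10, 0]
D(4):
  [0, 12, 9, 1, 12, 4]
  [5, 0, 7, 6, 2, -3]
  [8, 3, 0, 8, 3, 0]
  [6, 12, 15, 0, 11, 3]
  [7, 2, 9, 8, 0, -1]
  [3, 10, 7, 4, 10, 0]
D(5):
  [0, 12, 9, 1, 12, 4]
  [5, 0, 7, 6, 2, -3]
  [8, 3, 0, 8, 3, 0]
  [6, 12, 15, 0, 11, 3]
  [7, 2, 9, 8, 0, -1]
  [3, 10, 7, 4, 10, 0]
D(6):
  [0, 12, 9, 1, 12, 4]
  [0, 0, 4, 1, 2, -3]
  [3, 3, 0, 4, 3, 0]
  [6, 12, 10, 0, 11, 3]
  [2, 2, 6, 3, 0, -1]
  [3, 10, 7, 4, 10, 0]
Answer: C* = [[0, 12, 9, 1, 12, 4], [0, 0, 4, 1, 2, -3], [3, 3, 0, 4, 3, 0], [6, 12, 10, 0, 11, 3], [2, 2, 6, 3, 0, -1], [3, 10, 7, 4, 10, 0]]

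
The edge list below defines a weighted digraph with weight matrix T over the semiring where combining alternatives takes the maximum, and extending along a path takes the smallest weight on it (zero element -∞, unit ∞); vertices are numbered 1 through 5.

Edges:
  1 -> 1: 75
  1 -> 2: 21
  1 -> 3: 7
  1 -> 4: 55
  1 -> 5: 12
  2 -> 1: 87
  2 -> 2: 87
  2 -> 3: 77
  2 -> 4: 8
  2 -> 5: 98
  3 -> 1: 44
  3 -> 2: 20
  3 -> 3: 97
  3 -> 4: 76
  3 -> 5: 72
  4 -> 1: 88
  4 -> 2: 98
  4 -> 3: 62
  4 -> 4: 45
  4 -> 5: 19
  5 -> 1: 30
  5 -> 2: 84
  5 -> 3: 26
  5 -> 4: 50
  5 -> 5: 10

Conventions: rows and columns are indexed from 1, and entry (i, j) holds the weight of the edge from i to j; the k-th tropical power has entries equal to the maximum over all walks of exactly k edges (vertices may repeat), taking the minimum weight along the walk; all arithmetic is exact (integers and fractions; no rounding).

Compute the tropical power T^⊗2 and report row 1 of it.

T^⊗2:
  [75, 55, 55, 55, 21]
  [87, 87, 77, 76, 87]
  [76, 76, 97, 76, 72]
  [87, 87, 77, 62, 98]
  [84, 84, 77, 45, 84]
Answer: row 1 of T^⊗2 = [75, 55, 55, 55, 21]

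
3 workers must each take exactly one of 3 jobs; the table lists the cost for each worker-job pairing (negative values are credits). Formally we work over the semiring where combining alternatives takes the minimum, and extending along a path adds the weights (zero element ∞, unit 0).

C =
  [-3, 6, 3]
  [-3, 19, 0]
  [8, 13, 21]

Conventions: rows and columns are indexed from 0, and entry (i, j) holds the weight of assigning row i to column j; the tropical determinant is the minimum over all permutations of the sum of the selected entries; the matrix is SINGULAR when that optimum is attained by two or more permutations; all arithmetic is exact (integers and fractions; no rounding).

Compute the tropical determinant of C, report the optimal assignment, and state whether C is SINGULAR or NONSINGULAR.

σ = (0, 1, 2): (-3) + 19 + 21 = 37
σ = (0, 2, 1): (-3) + 0 + 13 = 10
σ = (1, 0, 2): 6 + (-3) + 21 = 24
σ = (1, 2, 0): 6 + 0 + 8 = 14
σ = (2, 0, 1): 3 + (-3) + 13 = 13
σ = (2, 1, 0): 3 + 19 + 8 = 30
Optimal value attained by: σ = (0, 2, 1).
Answer: det⊕(C) = 10; verdict: NONSINGULAR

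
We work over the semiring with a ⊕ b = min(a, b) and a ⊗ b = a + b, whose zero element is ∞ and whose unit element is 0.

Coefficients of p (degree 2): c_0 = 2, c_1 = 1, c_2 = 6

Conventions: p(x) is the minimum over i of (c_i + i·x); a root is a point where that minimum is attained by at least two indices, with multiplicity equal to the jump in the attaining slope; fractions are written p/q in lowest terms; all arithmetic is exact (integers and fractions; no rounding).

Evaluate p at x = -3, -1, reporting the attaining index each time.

p(-3) = min(2+0·(-3)=2, 1+1·(-3)=-2, 6+2·(-3)=0) = -2 (attained by i=1)
p(-1) = min(2+0·(-1)=2, 1+1·(-1)=0, 6+2·(-1)=4) = 0 (attained by i=1)
Answer: p(-3) = -2; p(-1) = 0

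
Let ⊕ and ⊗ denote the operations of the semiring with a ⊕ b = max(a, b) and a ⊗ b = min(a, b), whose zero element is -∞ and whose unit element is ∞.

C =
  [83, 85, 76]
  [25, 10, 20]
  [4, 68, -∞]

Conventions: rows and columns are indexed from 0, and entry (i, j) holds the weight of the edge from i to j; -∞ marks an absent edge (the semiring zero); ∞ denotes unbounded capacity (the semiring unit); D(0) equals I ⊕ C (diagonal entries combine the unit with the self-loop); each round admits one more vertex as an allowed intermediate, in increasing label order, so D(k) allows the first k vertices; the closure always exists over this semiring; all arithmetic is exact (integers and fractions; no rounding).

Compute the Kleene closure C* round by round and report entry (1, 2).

D(0):
  [∞, 85, 76]
  [25, ∞, 20]
  [4, 68, ∞]
D(1):
  [∞, 85, 76]
  [25, ∞, 25]
  [4, 68, ∞]
D(2):
  [∞, 85, 76]
  [25, ∞, 25]
  [25, 68, ∞]
D(3):
  [∞, 85, 76]
  [25, ∞, 25]
  [25, 68, ∞]
Answer: C*[1][2] = 25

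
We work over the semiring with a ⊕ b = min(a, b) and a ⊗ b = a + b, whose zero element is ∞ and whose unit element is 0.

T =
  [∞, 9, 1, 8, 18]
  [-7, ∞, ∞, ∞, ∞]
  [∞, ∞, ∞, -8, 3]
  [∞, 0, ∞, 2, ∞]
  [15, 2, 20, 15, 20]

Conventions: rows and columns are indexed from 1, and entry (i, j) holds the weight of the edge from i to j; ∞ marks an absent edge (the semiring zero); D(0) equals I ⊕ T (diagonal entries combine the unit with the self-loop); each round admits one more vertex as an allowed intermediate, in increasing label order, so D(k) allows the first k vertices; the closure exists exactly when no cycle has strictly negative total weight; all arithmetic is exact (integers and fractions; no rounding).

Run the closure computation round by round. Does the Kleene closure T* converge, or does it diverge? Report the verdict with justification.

D(0):
  [0, 9, 1, 8, 18]
  [-7, 0, ∞, ∞, ∞]
  [∞, ∞, 0, -8, 3]
  [∞, 0, ∞, 0, ∞]
  [15, 2, 20, 15, 0]
D(1):
  [0, 9, 1, 8, 18]
  [-7, 0, -6, 1, 11]
  [∞, ∞, 0, -8, 3]
  [∞, 0, ∞, 0, ∞]
  [15, 2, 16, 15, 0]
D(2):
  [0, 9, 1, 8, 18]
  [-7, 0, -6, 1, 11]
  [∞, ∞, 0, -8, 3]
  [-7, 0, -6, 0, 11]
  [-5, 2, -4, 3, 0]
Detection: at round 3, diagonal entry (4, 4) turns strictly negative.
Key observation: the cycle 4->2->1->3->4 has total weight 0 + (-7) + 1 + (-8), which is strictly negative.
Answer: DIVERGES — negative cycle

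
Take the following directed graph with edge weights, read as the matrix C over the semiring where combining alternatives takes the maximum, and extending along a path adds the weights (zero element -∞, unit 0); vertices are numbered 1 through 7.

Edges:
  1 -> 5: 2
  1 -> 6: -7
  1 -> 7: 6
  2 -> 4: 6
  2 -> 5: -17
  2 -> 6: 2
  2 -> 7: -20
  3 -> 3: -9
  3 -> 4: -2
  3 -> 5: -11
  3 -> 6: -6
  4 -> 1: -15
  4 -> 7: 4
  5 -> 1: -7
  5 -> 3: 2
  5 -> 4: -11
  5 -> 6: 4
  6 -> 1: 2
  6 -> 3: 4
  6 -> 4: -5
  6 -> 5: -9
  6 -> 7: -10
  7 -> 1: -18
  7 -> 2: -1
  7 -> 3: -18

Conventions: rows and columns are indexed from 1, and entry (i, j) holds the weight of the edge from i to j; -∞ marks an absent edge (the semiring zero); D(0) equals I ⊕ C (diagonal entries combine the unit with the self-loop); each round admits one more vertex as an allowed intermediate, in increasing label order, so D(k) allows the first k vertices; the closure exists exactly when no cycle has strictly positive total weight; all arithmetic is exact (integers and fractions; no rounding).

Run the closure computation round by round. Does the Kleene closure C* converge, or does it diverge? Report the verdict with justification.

D(0):
  [0, -∞, -∞, -∞, 2, -7, 6]
  [-∞, 0, -∞, 6, -17, 2, -20]
  [-∞, -∞, 0, -2, -11, -6, -∞]
  [-15, -∞, -∞, 0, -∞, -∞, 4]
  [-7, -∞, 2, -11, 0, 4, -∞]
  [2, -∞, 4, -5, -9, 0, -10]
  [-18, -1, -18, -∞, -∞, -∞, 0]
D(1):
  [0, -∞, -∞, -∞, 2, -7, 6]
  [-∞, 0, -∞, 6, -17, 2, -20]
  [-∞, -∞, 0, -2, -11, -6, -∞]
  [-15, -∞, -∞, 0, -13, -22, 4]
  [-7, -∞, 2, -11, 0, 4, -1]
  [2, -∞, 4, -5, 4, 0, 8]
  [-18, -1, -18, -∞, -16, -25, 0]
D(2):
  [0, -∞, -∞, -∞, 2, -7, 6]
  [-∞, 0, -∞, 6, -17, 2, -20]
  [-∞, -∞, 0, -2, -11, -6, -∞]
  [-15, -∞, -∞, 0, -13, -22, 4]
  [-7, -∞, 2, -11, 0, 4, -1]
  [2, -∞, 4, -5, 4, 0, 8]
  [-18, -1, -18, 5, -16, 1, 0]
D(3):
  [0, -∞, -∞, -∞, 2, -7, 6]
  [-∞, 0, -∞, 6, -17, 2, -20]
  [-∞, -∞, 0, -2, -11, -6, -∞]
  [-15, -∞, -∞, 0, -13, -22, 4]
  [-7, -∞, 2, 0, 0, 4, -1]
  [2, -∞, 4, 2, 4, 0, 8]
  [-18, -1, -18, 5, -16, 1, 0]
Detection: at round 4, diagonal entry (7, 7) turns strictly positive.
Key observation: the cycle 7->2->4->7 has total weight (-1) + 6 + 4, which is strictly positive.
Answer: DIVERGES — positive cycle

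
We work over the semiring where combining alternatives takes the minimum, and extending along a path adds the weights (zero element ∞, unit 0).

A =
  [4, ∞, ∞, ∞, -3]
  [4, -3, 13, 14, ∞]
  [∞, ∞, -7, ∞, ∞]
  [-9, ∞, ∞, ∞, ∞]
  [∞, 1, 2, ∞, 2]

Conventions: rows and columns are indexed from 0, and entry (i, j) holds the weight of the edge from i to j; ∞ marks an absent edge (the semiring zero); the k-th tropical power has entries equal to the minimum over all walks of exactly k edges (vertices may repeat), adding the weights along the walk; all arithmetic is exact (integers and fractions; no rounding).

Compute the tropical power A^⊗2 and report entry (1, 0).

A^⊗2:
  [8, -2, -1, ∞, -1]
  [1, -6, 6, 11, 1]
  [∞, ∞, -14, ∞, ∞]
  [-5, ∞, ∞, ∞, -12]
  [5, -2, -5, 15, 4]
Key observation: the optimum is the walk 1->1->0, with weight (-3) + 4 = 1.
Optimal value attained by: walk 1->1->0.
Answer: (A^⊗2)[1][0] = 1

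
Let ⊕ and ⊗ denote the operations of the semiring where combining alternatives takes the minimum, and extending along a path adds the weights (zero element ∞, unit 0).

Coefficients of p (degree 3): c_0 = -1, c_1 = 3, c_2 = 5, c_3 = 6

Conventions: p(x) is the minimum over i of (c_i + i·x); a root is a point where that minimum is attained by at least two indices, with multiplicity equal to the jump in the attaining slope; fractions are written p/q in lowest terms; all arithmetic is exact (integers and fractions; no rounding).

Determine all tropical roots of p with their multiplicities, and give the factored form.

hull edge (i=0, c=-1) to (i=3, c=6): slope 7/3, span 3
Factored form: p(x) = 6 ⊗ (x ⊕ (-7/3)) ⊗ (x ⊕ (-7/3)) ⊗ (x ⊕ (-7/3))
Answer: roots = -7/3 (mult 3)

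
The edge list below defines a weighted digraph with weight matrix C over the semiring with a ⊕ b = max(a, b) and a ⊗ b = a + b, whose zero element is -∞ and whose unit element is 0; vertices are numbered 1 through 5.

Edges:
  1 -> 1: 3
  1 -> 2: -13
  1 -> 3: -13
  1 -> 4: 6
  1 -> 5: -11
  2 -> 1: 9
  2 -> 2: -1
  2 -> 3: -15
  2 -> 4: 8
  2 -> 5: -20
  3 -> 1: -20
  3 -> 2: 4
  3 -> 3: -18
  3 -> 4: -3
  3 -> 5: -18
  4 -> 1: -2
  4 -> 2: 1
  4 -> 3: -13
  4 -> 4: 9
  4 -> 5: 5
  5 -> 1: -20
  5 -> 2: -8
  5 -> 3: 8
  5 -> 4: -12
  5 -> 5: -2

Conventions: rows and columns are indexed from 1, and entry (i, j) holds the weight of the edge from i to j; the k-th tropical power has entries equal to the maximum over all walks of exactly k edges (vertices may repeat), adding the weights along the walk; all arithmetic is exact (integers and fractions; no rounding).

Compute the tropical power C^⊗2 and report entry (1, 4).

C^⊗2:
  [6, 7, -3, 15, 11]
  [12, 9, -4, 17, 13]
  [13, 3, -10, 12, 2]
  [10, 10, 13, 18, 14]
  [1, 12, 6, 5, -4]
Key observation: the optimum is the walk 1->4->4, with weight 6 + 9 = 15.
Optimal value attained by: walk 1->4->4.
Answer: (C^⊗2)[1][4] = 15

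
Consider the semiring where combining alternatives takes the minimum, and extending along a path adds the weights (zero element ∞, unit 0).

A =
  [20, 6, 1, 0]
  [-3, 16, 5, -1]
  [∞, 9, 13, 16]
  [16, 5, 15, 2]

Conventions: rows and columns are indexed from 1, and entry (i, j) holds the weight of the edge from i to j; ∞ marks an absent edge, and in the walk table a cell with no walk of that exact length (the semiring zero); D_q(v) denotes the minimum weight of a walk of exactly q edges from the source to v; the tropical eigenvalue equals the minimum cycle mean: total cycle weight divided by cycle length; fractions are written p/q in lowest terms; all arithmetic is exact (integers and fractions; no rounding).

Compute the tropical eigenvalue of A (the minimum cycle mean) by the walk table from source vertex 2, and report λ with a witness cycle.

q=0: [∞, 0, ∞, ∞]
q=1: [-3, 16, 5, -1]
q=2: [13, 3, -2, -3]
q=3: [0, 2, 8, -1]
q=4: [-1, 4, 1, 0]
Optimal cycle mean attained by: cycle 1->4->2->1, total 0 + 5 + (-3), length 3.
Answer: λ = 2/3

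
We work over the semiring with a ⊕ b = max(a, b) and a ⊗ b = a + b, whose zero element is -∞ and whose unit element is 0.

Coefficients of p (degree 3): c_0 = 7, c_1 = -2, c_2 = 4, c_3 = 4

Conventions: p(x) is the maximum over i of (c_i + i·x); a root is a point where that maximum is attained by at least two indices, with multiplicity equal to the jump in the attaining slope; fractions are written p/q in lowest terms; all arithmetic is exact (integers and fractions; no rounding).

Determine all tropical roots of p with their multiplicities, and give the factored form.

hull edge (i=0, c=7) to (i=3, c=4): slope -1, span 3
Factored form: p(x) = 4 ⊗ (x ⊕ 1) ⊗ (x ⊕ 1) ⊗ (x ⊕ 1)
Answer: roots = 1 (mult 3)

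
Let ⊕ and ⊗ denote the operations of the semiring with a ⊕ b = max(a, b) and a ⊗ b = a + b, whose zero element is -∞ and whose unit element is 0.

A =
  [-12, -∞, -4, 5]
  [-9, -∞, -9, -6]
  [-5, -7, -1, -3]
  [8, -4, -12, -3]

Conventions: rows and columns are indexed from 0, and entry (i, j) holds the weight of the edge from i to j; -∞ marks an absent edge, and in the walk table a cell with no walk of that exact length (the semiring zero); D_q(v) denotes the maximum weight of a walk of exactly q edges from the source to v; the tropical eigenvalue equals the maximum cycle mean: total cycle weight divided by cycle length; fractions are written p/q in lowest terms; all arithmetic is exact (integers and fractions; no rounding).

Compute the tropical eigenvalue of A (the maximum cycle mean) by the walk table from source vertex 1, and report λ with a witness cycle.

q=0: [-∞, 0, -∞, -∞]
q=1: [-9, -∞, -9, -6]
q=2: [2, -10, -10, -4]
q=3: [4, -8, -2, 7]
q=4: [15, 3, 0, 9]
Optimal cycle mean attained by: cycle 0->3->0, total 5 + 8, length 2.
Answer: λ = 13/2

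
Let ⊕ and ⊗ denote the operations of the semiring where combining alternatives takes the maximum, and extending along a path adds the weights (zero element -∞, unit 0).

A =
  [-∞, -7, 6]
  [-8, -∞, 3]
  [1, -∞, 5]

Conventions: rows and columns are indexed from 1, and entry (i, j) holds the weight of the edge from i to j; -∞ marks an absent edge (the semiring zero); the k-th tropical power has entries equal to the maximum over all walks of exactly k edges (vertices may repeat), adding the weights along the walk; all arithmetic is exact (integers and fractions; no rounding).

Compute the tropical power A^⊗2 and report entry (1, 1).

A^⊗2:
  [7, -∞, 11]
  [4, -15, 8]
  [6, -6, 10]
Key observation: the optimum is the walk 1->3->1, with weight 6 + 1 = 7.
Optimal value attained by: walk 1->3->1.
Answer: (A^⊗2)[1][1] = 7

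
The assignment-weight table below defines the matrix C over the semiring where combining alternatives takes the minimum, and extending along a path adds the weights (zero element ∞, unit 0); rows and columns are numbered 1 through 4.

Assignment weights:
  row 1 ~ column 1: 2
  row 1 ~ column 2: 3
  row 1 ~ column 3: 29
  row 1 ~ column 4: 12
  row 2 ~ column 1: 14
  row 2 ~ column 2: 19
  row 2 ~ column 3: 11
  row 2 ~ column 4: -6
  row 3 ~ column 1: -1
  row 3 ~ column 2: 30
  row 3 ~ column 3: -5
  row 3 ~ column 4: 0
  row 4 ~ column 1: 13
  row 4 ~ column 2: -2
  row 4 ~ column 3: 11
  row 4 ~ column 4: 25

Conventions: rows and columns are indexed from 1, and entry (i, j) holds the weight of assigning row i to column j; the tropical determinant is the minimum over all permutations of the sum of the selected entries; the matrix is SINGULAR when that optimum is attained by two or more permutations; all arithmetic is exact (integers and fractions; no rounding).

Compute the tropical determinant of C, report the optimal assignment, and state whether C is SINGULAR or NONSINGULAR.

σ = (1, 2, 3, 4): 2 + 19 + (-5) + 25 = 41
σ = (1, 2, 4, 3): 2 + 19 + 0 + 11 = 32
σ = (1, 3, 2, 4): 2 + 11 + 30 + 25 = 68
σ = (1, 3, 4, 2): 2 + 11 + 0 + (-2) = 11
σ = (1, 4, 2, 3): 2 + (-6) + 30 + 11 = 37
σ = (1, 4, 3, 2): 2 + (-6) + (-5) + (-2) = -11
σ = (2, 1, 3, 4): 3 + 14 + (-5) + 25 = 37
σ = (2, 1, 4, 3): 3 + 14 + 0 + 11 = 28
σ = (2, 3, 1, 4): 3 + 11 + (-1) + 25 = 38
σ = (2, 3, 4, 1): 3 + 11 + 0 + 13 = 27
σ = (2, 4, 1, 3): 3 + (-6) + (-1) + 11 = 7
σ = (2, 4, 3, 1): 3 + (-6) + (-5) + 13 = 5
σ = (3, 1, 2, 4): 29 + 14 + 30 + 25 = 98
σ = (3, 1, 4, 2): 29 + 14 + 0 + (-2) = 41
σ = (3, 2, 1, 4): 29 + 19 + (-1) + 25 = 72
σ = (3, 2, 4, 1): 29 + 19 + 0 + 13 = 61
σ = (3, 4, 1, 2): 29 + (-6) + (-1) + (-2) = 20
σ = (3, 4, 2, 1): 29 + (-6) + 30 + 13 = 66
σ = (4, 1, 2, 3): 12 + 14 + 30 + 11 = 67
σ = (4, 1, 3, 2): 12 + 14 + (-5) + (-2) = 19
σ = (4, 2, 1, 3): 12 + 19 + (-1) + 11 = 41
σ = (4, 2, 3, 1): 12 + 19 + (-5) + 13 = 39
σ = (4, 3, 1, 2): 12 + 11 + (-1) + (-2) = 20
σ = (4, 3, 2, 1): 12 + 11 + 30 + 13 = 66
Optimal value attained by: σ = (1, 4, 3, 2).
Answer: det⊕(C) = -11; verdict: NONSINGULAR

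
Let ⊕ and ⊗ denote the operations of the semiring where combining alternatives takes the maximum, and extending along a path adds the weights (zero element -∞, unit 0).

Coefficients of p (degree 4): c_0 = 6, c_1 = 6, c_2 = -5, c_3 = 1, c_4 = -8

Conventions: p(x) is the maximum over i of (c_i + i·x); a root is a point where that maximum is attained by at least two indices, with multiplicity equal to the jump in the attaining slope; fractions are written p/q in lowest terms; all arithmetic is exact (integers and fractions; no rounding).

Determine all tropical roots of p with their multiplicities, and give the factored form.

hull edge (i=0, c=6) to (i=1, c=6): slope 0, span 1
hull edge (i=1, c=6) to (i=3, c=1): slope -5/2, span 2
hull edge (i=3, c=1) to (i=4, c=-8): slope -9, span 1
Factored form: p(x) = -8 ⊗ (x ⊕ 0) ⊗ (x ⊕ 5/2) ⊗ (x ⊕ 5/2) ⊗ (x ⊕ 9)
Answer: roots = 0 (mult 1), 5/2 (mult 2), 9 (mult 1)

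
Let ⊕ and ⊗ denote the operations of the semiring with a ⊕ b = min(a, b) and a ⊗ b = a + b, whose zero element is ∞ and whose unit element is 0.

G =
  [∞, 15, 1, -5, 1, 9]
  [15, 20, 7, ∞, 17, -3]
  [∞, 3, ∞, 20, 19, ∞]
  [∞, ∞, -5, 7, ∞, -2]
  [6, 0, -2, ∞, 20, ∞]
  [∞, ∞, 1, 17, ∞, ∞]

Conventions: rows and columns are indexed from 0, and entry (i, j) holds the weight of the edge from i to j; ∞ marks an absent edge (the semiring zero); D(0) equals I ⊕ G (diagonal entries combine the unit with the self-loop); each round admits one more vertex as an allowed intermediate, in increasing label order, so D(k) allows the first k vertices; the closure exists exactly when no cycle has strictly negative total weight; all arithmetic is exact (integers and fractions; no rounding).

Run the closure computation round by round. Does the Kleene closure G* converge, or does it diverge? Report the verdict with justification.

D(0):
  [0, 15, 1, -5, 1, 9]
  [15, 0, 7, ∞, 17, -3]
  [∞, 3, 0, 20, 19, ∞]
  [∞, ∞, -5, 0, ∞, -2]
  [6, 0, -2, ∞, 0, ∞]
  [∞, ∞, 1, 17, ∞, 0]
D(1):
  [0, 15, 1, -5, 1, 9]
  [15, 0, 7, 10, 16, -3]
  [∞, 3, 0, 20, 19, ∞]
  [∞, ∞, -5, 0, ∞, -2]
  [6, 0, -2, 1, 0, 15]
  [∞, ∞, 1, 17, ∞, 0]
D(2):
  [0, 15, 1, -5, 1, 9]
  [15, 0, 7, 10, 16, -3]
  [18, 3, 0, 13, 19, 0]
  [∞, ∞, -5, 0, ∞, -2]
  [6, 0, -2, 1, 0, -3]
  [∞, ∞, 1, 17, ∞, 0]
D(3):
  [0, 4, 1, -5, 1, 1]
  [15, 0, 7, 10, 16, -3]
  [18, 3, 0, 13, 19, 0]
  [13, -2, -5, 0, 14, -5]
  [6, 0, -2, 1, 0, -3]
  [19, 4, 1, 14, 20, 0]
D(4):
  [0, -7, -10, -5, 1, -10]
  [15, 0, 5, 10, 16, -3]
  [18, 3, 0, 13, 19, 0]
  [13, -2, -5, 0, 14, -5]
  [6, -1, -4, 1, 0, -4]
  [19, 4, 1, 14, 20, 0]
D(5):
  [0, -7, -10, -5, 1, -10]
  [15, 0, 5, 10, 16, -3]
  [18, 3, 0, 13, 19, 0]
  [13, -2, -5, 0, 14, -5]
  [6, -1, -4, 1, 0, -4]
  [19, 4, 1, 14, 20, 0]
D(6):
  [0, -7, -10, -5, 1, -10]
  [15, 0, -2, 10, 16, -3]
  [18, 3, 0, 13, 19, 0]
  [13, -2, -5, 0, 14, -5]
  [6, -1, -4, 1, 0, -4]
  [19, 4, 1, 14, 20, 0]
Key observation: every diagonal entry stays at the unit through all rounds, so no improving cycle exists.
Answer: CONVERGES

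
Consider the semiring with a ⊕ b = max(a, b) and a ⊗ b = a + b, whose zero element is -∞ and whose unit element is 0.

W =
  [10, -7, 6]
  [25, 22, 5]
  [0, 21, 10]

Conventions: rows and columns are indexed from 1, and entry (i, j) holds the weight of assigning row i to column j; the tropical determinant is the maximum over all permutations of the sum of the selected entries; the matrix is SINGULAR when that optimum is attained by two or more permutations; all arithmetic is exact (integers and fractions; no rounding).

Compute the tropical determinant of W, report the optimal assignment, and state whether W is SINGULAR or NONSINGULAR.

σ = (1, 2, 3): 10 + 22 + 10 = 42
σ = (1, 3, 2): 10 + 5 + 21 = 36
σ = (2, 1, 3): (-7) + 25 + 10 = 28
σ = (2, 3, 1): (-7) + 5 + 0 = -2
σ = (3, 1, 2): 6 + 25 + 21 = 52
σ = (3, 2, 1): 6 + 22 + 0 = 28
Optimal value attained by: σ = (3, 1, 2).
Answer: det⊕(W) = 52; verdict: NONSINGULAR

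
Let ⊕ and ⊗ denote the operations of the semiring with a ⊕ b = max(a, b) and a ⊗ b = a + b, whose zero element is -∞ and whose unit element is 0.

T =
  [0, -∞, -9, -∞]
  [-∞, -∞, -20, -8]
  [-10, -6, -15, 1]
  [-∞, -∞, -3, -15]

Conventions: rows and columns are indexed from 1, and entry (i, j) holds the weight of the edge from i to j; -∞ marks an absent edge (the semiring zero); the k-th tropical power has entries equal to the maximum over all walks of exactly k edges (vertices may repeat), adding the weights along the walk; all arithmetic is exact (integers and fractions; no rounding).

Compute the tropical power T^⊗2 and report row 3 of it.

T^⊗2:
  [0, -15, -9, -8]
  [-30, -26, -11, -19]
  [-10, -21, -2, -14]
  [-13, -9, -18, -2]
Answer: row 3 of T^⊗2 = [-10, -21, -2, -14]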